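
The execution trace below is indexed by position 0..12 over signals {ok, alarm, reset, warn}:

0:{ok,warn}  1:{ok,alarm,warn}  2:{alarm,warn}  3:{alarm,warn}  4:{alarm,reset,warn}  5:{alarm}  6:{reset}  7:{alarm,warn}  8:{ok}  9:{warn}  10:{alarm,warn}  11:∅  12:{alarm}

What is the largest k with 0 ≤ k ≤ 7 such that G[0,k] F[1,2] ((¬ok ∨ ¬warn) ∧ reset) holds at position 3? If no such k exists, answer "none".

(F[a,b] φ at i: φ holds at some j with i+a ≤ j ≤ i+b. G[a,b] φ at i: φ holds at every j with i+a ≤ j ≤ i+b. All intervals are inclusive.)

2

F[1,2] ((¬ok ∨ ¬warn) ∧ reset) must hold from j=3 onward; find where it first fails.
  j=3: holds
  j=4: holds
  j=5: holds
  j=6: fails
Holds on [3,5], so largest k = 2.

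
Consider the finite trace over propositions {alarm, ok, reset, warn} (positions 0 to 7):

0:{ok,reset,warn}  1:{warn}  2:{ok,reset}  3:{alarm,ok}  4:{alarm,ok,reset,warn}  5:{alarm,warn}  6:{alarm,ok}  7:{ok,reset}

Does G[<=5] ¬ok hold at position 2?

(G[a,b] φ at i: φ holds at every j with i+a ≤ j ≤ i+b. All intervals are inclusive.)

Check ¬ok at every j in [2,7]:
  j=2: false
  j=3: false
  j=4: false
  j=5: true
  j=6: false
  j=7: false
Fails at j=2 → formula fails.

Does not hold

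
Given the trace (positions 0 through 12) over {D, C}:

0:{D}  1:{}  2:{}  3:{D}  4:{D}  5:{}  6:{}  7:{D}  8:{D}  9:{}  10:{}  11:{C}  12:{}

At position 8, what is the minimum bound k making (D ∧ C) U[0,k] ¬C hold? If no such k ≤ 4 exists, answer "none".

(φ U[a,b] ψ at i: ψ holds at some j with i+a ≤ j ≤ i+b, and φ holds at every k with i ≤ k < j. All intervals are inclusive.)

0

Need earliest j ≥ 8 with ¬C, and (D ∧ C) at every k in [8,j-1].
  j=8: rhs holds (empty prefix). k = 0.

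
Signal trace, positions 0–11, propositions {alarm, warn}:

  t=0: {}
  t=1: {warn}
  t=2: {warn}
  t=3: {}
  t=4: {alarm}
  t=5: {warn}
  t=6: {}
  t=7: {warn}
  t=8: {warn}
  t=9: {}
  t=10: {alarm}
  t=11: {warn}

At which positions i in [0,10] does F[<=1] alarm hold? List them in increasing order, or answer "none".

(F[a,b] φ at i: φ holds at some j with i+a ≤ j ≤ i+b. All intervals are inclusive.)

Evaluate at each i in [0,10]:
  i=0: ✗ (none in [0,1])
  i=1: ✗ (none in [1,2])
  i=2: ✗ (none in [2,3])
  i=3: ✓ (witness j=4)
  i=4: ✓ (witness j=4)
  i=5: ✗ (none in [5,6])
  i=6: ✗ (none in [6,7])
  i=7: ✗ (none in [7,8])
  i=8: ✗ (none in [8,9])
  i=9: ✓ (witness j=10)
  i=10: ✓ (witness j=10)

3, 4, 9, 10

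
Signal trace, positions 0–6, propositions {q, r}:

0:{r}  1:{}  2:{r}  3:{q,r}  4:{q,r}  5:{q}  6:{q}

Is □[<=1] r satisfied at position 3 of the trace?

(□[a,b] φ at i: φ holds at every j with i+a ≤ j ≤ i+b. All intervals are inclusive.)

Holds

Check r at every j in [3,4]:
  j=3: true
  j=4: true
All positions satisfy it → formula holds.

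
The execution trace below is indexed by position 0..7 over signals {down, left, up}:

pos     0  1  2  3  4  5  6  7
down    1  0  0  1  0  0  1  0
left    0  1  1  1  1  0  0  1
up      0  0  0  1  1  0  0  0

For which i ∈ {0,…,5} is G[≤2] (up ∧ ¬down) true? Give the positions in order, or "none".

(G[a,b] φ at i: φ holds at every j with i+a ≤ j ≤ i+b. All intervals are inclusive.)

none

Evaluate at each i in [0,5]:
  i=0: ✗ (fails at j=0)
  i=1: ✗ (fails at j=1)
  i=2: ✗ (fails at j=2)
  i=3: ✗ (fails at j=3)
  i=4: ✗ (fails at j=5)
  i=5: ✗ (fails at j=5)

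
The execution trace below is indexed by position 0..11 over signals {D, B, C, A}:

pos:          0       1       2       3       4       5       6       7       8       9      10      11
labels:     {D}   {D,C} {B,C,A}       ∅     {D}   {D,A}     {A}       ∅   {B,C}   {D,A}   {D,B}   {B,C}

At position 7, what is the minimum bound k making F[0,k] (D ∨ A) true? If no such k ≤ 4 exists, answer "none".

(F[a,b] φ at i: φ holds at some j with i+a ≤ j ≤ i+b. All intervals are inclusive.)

2

Scan j = 7,8,… for (D ∨ A):
  j=7: fails
  j=8: fails
  j=9: holds
First hit at j=9, so smallest k = 9-7 = 2.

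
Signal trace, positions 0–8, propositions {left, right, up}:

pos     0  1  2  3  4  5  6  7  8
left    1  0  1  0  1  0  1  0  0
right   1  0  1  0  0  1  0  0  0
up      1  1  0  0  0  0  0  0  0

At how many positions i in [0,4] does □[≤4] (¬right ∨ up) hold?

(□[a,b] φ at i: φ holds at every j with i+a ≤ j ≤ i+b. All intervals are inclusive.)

0

Evaluate at each i in [0,4]:
  i=0: ✗ (fails at j=2)
  i=1: ✗ (fails at j=2)
  i=2: ✗ (fails at j=2)
  i=3: ✗ (fails at j=5)
  i=4: ✗ (fails at j=5)
Positions where it holds: {} → 0.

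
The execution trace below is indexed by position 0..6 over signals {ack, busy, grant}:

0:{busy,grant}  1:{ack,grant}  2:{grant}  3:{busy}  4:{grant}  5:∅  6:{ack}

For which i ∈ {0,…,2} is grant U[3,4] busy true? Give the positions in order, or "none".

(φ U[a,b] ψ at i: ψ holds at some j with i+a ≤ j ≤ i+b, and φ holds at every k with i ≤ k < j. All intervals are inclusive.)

0

Evaluate at each i in [0,2]:
  i=0: ✓ (rhs at j=3; lhs holds on [0,2])
  i=1: ✗ (no rhs in [4,5])
  i=2: ✗ (no rhs in [5,6])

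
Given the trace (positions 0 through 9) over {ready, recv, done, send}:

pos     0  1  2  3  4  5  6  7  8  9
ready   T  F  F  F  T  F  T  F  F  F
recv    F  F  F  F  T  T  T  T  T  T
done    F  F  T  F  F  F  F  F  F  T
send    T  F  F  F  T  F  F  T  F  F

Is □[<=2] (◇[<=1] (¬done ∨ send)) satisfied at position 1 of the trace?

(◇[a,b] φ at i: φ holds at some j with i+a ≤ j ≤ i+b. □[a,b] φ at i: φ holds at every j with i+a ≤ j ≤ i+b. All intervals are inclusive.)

True

Check ◇[<=1] (¬done ∨ send) at every j in [1,3]:
  j=1: holds (witness at 1)
  j=2: holds (witness at 3)
  j=3: holds (witness at 3)
All positions satisfy it → formula holds.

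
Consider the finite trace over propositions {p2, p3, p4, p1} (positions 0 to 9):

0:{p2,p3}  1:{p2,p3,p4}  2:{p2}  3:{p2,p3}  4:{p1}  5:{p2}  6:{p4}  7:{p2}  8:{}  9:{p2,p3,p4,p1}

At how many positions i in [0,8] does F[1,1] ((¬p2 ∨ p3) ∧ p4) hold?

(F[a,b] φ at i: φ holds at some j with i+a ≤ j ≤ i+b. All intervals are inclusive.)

3

Evaluate at each i in [0,8]:
  i=0: ✓ (witness j=1)
  i=1: ✗ (none in [2,2])
  i=2: ✗ (none in [3,3])
  i=3: ✗ (none in [4,4])
  i=4: ✗ (none in [5,5])
  i=5: ✓ (witness j=6)
  i=6: ✗ (none in [7,7])
  i=7: ✗ (none in [8,8])
  i=8: ✓ (witness j=9)
Positions where it holds: {0, 5, 8} → 3.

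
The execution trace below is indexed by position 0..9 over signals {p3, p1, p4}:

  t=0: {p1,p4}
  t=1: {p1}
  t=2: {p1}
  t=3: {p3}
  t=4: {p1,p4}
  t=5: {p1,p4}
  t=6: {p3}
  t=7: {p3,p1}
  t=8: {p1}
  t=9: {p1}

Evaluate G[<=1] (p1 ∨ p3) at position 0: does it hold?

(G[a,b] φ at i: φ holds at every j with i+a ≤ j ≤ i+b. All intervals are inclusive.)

Yes

Check (p1 ∨ p3) at every j in [0,1]:
  j=0: true
  j=1: true
All positions satisfy it → formula holds.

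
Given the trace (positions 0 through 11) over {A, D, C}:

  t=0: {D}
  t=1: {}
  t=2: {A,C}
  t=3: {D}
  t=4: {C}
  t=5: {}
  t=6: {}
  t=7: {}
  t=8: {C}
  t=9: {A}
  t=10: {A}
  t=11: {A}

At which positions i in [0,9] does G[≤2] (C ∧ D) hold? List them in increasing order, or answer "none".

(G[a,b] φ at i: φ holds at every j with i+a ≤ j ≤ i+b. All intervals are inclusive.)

none

Evaluate at each i in [0,9]:
  i=0: ✗ (fails at j=0)
  i=1: ✗ (fails at j=1)
  i=2: ✗ (fails at j=2)
  i=3: ✗ (fails at j=3)
  i=4: ✗ (fails at j=4)
  i=5: ✗ (fails at j=5)
  i=6: ✗ (fails at j=6)
  i=7: ✗ (fails at j=7)
  i=8: ✗ (fails at j=8)
  i=9: ✗ (fails at j=9)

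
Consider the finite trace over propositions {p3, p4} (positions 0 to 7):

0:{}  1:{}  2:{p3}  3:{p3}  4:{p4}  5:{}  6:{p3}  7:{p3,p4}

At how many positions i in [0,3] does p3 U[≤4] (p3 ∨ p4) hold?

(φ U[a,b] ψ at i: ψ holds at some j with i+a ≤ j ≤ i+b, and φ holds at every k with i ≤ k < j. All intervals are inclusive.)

2

Evaluate at each i in [0,3]:
  i=0: ✗ (lhs fails at k=0 before rhs at j=2)
  i=1: ✗ (lhs fails at k=1 before rhs at j=2)
  i=2: ✓ (rhs at j=2)
  i=3: ✓ (rhs at j=3)
Positions where it holds: {2, 3} → 2.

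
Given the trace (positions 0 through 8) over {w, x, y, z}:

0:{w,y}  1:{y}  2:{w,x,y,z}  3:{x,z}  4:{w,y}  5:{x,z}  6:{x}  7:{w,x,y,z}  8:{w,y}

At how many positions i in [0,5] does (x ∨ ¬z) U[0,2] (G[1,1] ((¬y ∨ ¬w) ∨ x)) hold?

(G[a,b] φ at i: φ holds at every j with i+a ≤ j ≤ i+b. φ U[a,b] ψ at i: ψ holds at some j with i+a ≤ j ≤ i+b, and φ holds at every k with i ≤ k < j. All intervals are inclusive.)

Evaluate at each i in [0,5]:
  i=0: ✓ (rhs at j=0)
  i=1: ✓ (rhs at j=1)
  i=2: ✓ (rhs at j=2)
  i=3: ✓ (rhs at j=4; lhs holds on [3,3])
  i=4: ✓ (rhs at j=4)
  i=5: ✓ (rhs at j=5)
Positions where it holds: {0, 1, 2, 3, 4, 5} → 6.

6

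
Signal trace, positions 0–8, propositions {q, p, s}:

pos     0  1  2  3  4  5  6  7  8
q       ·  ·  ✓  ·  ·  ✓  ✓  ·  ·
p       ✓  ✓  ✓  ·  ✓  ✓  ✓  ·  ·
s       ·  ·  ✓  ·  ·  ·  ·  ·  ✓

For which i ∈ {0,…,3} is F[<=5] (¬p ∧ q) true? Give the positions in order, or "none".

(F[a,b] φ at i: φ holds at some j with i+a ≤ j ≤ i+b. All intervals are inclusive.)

Evaluate at each i in [0,3]:
  i=0: ✗ (none in [0,5])
  i=1: ✗ (none in [1,6])
  i=2: ✗ (none in [2,7])
  i=3: ✗ (none in [3,8])

none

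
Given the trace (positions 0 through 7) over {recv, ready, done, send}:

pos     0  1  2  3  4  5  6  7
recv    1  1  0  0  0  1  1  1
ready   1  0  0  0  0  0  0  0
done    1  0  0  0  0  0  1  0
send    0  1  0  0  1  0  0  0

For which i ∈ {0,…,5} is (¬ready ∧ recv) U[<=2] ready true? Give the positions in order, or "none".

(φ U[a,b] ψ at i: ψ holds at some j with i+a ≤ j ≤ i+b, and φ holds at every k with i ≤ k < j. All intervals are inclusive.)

0

Evaluate at each i in [0,5]:
  i=0: ✓ (rhs at j=0)
  i=1: ✗ (no rhs in [1,3])
  i=2: ✗ (no rhs in [2,4])
  i=3: ✗ (no rhs in [3,5])
  i=4: ✗ (no rhs in [4,6])
  i=5: ✗ (no rhs in [5,7])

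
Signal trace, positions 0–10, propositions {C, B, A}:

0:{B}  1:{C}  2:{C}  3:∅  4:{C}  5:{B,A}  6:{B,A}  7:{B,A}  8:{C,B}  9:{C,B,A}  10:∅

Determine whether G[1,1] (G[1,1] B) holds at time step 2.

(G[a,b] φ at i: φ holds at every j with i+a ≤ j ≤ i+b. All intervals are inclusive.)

Check G[1,1] B at every j in [3,3]:
  j=3: fails at 4
Fails at j=3 → formula fails.

No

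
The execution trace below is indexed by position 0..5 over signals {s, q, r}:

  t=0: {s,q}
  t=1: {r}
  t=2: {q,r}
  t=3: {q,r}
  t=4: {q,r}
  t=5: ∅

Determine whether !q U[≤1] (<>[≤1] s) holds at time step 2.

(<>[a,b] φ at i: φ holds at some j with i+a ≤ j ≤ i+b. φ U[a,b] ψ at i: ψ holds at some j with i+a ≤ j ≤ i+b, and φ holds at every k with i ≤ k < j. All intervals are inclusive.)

Need some j in [2,3] with <>[≤1] s, and !q at every k in [2,j-1].
  j=2: <>[≤1] s — fails (none in [2,3]).
  j=3: <>[≤1] s — fails (none in [3,4]).
No j in the window works → until fails.

False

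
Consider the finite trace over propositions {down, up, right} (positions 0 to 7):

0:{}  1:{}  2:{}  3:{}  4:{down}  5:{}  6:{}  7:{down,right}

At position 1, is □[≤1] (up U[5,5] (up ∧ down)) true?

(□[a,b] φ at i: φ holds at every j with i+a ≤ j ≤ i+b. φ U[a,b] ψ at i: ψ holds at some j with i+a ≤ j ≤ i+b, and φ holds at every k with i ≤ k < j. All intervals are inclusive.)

Check (up U[5,5] (up ∧ down)) at every j in [1,2]:
  j=1: fails
  j=2: fails
Fails at j=1 → formula fails.

Does not hold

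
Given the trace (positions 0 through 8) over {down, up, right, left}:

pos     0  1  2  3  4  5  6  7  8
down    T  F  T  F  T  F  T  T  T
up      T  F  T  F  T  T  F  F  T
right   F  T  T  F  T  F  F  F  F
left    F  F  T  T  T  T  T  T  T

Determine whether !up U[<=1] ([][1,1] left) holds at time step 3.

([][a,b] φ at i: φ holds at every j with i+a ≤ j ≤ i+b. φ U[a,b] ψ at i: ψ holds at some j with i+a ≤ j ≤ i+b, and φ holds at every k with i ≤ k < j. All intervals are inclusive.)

Need some j in [3,4] with [][1,1] left, and !up at every k in [3,j-1].
  j=3: [][1,1] left holds; no prefix to check → satisfied.

True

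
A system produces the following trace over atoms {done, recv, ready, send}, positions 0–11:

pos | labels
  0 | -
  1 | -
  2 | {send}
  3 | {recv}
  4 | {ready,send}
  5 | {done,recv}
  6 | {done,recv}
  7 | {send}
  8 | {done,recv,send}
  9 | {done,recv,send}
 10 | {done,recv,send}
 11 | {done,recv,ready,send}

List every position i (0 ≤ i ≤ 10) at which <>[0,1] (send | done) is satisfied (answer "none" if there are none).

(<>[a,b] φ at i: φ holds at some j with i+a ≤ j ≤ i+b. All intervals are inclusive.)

1, 2, 3, 4, 5, 6, 7, 8, 9, 10

Evaluate at each i in [0,10]:
  i=0: ✗ (none in [0,1])
  i=1: ✓ (witness j=2)
  i=2: ✓ (witness j=2)
  i=3: ✓ (witness j=4)
  i=4: ✓ (witness j=4)
  i=5: ✓ (witness j=5)
  i=6: ✓ (witness j=6)
  i=7: ✓ (witness j=7)
  i=8: ✓ (witness j=8)
  i=9: ✓ (witness j=9)
  i=10: ✓ (witness j=10)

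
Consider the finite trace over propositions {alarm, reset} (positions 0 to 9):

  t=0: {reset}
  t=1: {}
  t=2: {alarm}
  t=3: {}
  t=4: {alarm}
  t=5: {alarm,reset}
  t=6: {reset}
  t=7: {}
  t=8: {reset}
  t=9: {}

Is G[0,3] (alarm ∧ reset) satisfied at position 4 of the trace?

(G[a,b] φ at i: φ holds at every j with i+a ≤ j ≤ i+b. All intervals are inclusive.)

Check (alarm ∧ reset) at every j in [4,7]:
  j=4: false
  j=5: true
  j=6: false
  j=7: false
Fails at j=4 → formula fails.

Does not hold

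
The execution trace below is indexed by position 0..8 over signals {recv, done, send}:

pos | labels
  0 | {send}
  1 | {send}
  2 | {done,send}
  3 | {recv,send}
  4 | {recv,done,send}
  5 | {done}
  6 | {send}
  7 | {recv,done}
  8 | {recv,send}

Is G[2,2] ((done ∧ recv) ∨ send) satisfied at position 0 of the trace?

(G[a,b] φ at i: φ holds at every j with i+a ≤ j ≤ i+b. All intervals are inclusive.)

Check ((done ∧ recv) ∨ send) at every j in [2,2]:
  j=2: true
All positions satisfy it → formula holds.

True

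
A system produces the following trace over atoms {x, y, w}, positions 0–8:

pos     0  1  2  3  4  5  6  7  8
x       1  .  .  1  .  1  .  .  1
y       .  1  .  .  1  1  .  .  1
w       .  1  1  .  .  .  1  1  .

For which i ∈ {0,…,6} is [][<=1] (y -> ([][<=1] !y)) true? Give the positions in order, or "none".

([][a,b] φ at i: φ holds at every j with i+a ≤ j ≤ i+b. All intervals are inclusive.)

Evaluate at each i in [0,6]:
  i=0: ✗ (fails at j=1)
  i=1: ✗ (fails at j=1)
  i=2: ✓ (all of [2,3])
  i=3: ✗ (fails at j=4)
  i=4: ✗ (fails at j=4)
  i=5: ✗ (fails at j=5)
  i=6: ✓ (all of [6,7])

2, 6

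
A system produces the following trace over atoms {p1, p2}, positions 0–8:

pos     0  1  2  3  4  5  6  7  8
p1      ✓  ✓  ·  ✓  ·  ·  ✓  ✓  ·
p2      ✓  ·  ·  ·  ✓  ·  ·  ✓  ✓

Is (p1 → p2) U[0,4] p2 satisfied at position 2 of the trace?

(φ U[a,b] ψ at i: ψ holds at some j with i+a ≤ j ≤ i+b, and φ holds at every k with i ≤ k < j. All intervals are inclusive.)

Need some j in [2,6] with p2, and (p1 → p2) at every k in [2,j-1].
  j=2: p2 false.
  j=3: p2 false.
  j=4: p2 holds, but (p1 → p2) fails at k=3 → not this j.
  j=5: p2 false.
  j=6: p2 false.
No j in the window works → until fails.

No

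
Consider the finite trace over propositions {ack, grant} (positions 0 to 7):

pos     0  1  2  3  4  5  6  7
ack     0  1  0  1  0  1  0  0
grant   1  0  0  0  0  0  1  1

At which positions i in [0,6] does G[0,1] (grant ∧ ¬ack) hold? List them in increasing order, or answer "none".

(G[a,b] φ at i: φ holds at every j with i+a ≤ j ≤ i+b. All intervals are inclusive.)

6

Evaluate at each i in [0,6]:
  i=0: ✗ (fails at j=1)
  i=1: ✗ (fails at j=1)
  i=2: ✗ (fails at j=2)
  i=3: ✗ (fails at j=3)
  i=4: ✗ (fails at j=4)
  i=5: ✗ (fails at j=5)
  i=6: ✓ (all of [6,7])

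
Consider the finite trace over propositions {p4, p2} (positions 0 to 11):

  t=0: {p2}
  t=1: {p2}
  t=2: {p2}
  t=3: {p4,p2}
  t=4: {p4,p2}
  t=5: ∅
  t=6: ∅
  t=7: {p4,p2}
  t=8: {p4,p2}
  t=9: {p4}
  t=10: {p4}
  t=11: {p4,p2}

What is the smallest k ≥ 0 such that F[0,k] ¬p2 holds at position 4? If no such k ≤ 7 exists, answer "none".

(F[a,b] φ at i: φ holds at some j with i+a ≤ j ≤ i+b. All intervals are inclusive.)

Scan j = 4,5,… for ¬p2:
  j=4: fails
  j=5: holds
First hit at j=5, so smallest k = 5-4 = 1.

1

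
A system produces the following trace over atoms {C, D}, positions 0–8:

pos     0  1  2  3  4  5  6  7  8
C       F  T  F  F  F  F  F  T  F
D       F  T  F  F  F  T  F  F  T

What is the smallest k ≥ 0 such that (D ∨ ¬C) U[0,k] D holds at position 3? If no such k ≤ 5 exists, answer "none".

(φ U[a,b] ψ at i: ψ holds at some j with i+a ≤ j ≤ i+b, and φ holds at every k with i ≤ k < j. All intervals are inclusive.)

Need earliest j ≥ 3 with D, and (D ∨ ¬C) at every k in [3,j-1].
  j=3: rhs fails.
  j=4: rhs fails.
  j=5: rhs holds; lhs holds on [3,4]. k = 2.

2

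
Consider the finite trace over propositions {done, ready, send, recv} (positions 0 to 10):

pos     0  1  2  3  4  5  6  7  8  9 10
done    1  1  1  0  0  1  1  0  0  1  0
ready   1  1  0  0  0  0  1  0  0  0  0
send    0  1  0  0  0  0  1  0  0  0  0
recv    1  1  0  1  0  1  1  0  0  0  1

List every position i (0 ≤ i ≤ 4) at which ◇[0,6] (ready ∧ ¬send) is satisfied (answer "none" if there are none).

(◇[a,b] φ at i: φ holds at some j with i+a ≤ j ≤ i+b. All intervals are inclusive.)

Evaluate at each i in [0,4]:
  i=0: ✓ (witness j=0)
  i=1: ✗ (none in [1,7])
  i=2: ✗ (none in [2,8])
  i=3: ✗ (none in [3,9])
  i=4: ✗ (none in [4,10])

0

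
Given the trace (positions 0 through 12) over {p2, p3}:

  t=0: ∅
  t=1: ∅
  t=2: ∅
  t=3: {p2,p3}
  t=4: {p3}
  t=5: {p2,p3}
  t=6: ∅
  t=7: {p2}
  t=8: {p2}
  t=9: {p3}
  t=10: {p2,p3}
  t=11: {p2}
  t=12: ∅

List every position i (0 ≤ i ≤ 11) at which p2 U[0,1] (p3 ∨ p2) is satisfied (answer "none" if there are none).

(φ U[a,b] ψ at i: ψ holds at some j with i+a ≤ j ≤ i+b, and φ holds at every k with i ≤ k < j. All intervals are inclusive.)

Evaluate at each i in [0,11]:
  i=0: ✗ (no rhs in [0,1])
  i=1: ✗ (no rhs in [1,2])
  i=2: ✗ (lhs fails at k=2 before rhs at j=3)
  i=3: ✓ (rhs at j=3)
  i=4: ✓ (rhs at j=4)
  i=5: ✓ (rhs at j=5)
  i=6: ✗ (lhs fails at k=6 before rhs at j=7)
  i=7: ✓ (rhs at j=7)
  i=8: ✓ (rhs at j=8)
  i=9: ✓ (rhs at j=9)
  i=10: ✓ (rhs at j=10)
  i=11: ✓ (rhs at j=11)

3, 4, 5, 7, 8, 9, 10, 11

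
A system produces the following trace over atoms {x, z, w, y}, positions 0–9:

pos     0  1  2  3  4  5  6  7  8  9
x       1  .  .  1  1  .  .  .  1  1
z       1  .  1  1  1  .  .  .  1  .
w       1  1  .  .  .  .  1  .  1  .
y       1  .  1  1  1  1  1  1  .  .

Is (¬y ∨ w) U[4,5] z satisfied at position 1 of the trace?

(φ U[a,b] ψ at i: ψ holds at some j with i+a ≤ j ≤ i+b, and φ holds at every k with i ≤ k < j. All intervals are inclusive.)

Does not hold

Need some j in [5,6] with z, and (¬y ∨ w) at every k in [1,j-1].
  j=5: z false.
  j=6: z false.
No j in the window works → until fails.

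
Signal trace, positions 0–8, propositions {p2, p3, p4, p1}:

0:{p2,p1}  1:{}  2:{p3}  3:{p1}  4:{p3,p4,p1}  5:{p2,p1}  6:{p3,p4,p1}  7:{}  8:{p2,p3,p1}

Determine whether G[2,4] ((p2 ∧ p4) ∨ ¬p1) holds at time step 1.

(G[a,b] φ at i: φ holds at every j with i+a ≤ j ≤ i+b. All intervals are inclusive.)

Check ((p2 ∧ p4) ∨ ¬p1) at every j in [3,5]:
  j=3: false
  j=4: false
  j=5: false
Fails at j=3 → formula fails.

No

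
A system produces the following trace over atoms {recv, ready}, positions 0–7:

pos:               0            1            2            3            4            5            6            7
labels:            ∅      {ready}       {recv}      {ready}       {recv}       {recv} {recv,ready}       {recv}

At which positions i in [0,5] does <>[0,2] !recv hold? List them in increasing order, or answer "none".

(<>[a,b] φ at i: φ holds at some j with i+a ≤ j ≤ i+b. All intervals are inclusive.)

Evaluate at each i in [0,5]:
  i=0: ✓ (witness j=0)
  i=1: ✓ (witness j=1)
  i=2: ✓ (witness j=3)
  i=3: ✓ (witness j=3)
  i=4: ✗ (none in [4,6])
  i=5: ✗ (none in [5,7])

0, 1, 2, 3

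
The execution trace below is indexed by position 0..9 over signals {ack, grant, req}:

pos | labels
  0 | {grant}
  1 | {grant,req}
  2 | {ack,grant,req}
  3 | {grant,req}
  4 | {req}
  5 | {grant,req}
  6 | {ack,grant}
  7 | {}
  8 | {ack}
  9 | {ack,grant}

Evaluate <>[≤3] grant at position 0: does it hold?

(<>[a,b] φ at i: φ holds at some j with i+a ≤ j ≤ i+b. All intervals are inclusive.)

Holds

Check grant at each j in [0,3]:
  j=0: true
  j=1: true
  j=2: true
  j=3: true
Found at j=0 → formula holds.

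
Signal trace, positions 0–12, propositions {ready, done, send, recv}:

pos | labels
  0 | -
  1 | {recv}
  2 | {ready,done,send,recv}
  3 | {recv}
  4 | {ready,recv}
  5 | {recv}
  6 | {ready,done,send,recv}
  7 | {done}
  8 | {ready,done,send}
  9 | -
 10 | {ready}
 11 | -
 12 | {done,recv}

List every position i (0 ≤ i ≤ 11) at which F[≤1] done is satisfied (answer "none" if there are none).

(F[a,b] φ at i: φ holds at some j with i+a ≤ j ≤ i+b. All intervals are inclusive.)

Evaluate at each i in [0,11]:
  i=0: ✗ (none in [0,1])
  i=1: ✓ (witness j=2)
  i=2: ✓ (witness j=2)
  i=3: ✗ (none in [3,4])
  i=4: ✗ (none in [4,5])
  i=5: ✓ (witness j=6)
  i=6: ✓ (witness j=6)
  i=7: ✓ (witness j=7)
  i=8: ✓ (witness j=8)
  i=9: ✗ (none in [9,10])
  i=10: ✗ (none in [10,11])
  i=11: ✓ (witness j=12)

1, 2, 5, 6, 7, 8, 11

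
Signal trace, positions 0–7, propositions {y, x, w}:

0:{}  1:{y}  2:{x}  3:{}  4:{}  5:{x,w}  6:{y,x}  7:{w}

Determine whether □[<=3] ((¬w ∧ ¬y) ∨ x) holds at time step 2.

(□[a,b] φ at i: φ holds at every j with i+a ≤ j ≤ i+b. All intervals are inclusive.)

Check ((¬w ∧ ¬y) ∨ x) at every j in [2,5]:
  j=2: true
  j=3: true
  j=4: true
  j=5: true
All positions satisfy it → formula holds.

Holds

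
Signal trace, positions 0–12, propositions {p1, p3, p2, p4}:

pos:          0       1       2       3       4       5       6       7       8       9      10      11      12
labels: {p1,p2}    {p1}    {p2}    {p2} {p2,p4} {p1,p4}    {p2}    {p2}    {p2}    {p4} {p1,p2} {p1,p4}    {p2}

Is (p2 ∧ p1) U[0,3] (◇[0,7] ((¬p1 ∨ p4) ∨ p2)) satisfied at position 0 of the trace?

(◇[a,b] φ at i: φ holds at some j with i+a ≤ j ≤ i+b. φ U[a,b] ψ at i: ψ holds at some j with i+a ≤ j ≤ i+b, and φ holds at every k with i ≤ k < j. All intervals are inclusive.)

Holds

Need some j in [0,3] with ◇[0,7] ((¬p1 ∨ p4) ∨ p2), and (p2 ∧ p1) at every k in [0,j-1].
  j=0: ◇[0,7] ((¬p1 ∨ p4) ∨ p2) holds; no prefix to check → satisfied.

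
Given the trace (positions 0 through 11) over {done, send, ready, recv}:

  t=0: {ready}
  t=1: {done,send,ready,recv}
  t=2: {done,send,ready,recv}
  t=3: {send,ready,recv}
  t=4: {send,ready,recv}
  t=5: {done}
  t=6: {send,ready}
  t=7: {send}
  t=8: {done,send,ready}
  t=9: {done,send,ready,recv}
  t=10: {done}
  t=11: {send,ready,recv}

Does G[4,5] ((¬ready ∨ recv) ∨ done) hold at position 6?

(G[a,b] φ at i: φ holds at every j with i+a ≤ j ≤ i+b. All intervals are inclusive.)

Check ((¬ready ∨ recv) ∨ done) at every j in [10,11]:
  j=10: true
  j=11: true
All positions satisfy it → formula holds.

True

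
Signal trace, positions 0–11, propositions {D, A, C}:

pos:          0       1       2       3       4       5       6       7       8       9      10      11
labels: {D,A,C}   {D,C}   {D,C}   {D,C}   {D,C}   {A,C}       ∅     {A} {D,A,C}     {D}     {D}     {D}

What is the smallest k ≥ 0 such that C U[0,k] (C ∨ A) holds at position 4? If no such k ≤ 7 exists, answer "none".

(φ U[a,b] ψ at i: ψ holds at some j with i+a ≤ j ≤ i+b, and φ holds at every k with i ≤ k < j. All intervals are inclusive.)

Need earliest j ≥ 4 with (C ∨ A), and C at every k in [4,j-1].
  j=4: rhs holds (empty prefix). k = 0.

0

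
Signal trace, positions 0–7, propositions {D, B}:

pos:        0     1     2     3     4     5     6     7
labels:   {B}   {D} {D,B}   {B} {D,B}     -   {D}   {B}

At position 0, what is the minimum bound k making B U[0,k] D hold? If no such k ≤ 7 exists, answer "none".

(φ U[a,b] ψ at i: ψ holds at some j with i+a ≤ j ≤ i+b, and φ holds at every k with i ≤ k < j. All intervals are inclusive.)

1

Need earliest j ≥ 0 with D, and B at every k in [0,j-1].
  j=0: rhs fails.
  j=1: rhs holds; lhs holds on [0,0]. k = 1.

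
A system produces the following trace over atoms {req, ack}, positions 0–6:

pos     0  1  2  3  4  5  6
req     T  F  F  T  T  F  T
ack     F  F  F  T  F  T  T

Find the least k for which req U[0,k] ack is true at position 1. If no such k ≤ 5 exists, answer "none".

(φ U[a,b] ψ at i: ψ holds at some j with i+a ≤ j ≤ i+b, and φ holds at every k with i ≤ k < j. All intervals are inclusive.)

Need earliest j ≥ 1 with ack, and req at every k in [1,j-1].
  j=1: rhs fails.
  j=2: rhs fails.
  j=3: rhs holds but lhs fails at k=1.
  j=4: rhs fails.
  j=5: rhs holds but lhs fails at k=1.
  j=6: rhs holds but lhs fails at k=1.
No witness within the range → none.

none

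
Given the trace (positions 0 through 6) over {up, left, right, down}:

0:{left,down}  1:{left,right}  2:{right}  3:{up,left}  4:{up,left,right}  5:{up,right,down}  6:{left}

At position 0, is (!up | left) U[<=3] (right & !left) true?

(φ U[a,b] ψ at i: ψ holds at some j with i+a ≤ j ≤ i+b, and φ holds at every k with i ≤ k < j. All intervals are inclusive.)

Need some j in [0,3] with (right & !left), and (!up | left) at every k in [0,j-1].
  j=0: (right & !left) false.
  j=1: (right & !left) false.
  j=2: (right & !left) holds; (!up | left) holds at every k in [0,1] → satisfied.

Yes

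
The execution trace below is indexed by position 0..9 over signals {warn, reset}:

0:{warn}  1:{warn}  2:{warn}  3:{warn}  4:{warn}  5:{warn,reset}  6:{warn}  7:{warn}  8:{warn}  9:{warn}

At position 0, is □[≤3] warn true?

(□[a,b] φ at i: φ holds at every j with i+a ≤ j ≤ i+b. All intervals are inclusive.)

Check warn at every j in [0,3]:
  j=0: true
  j=1: true
  j=2: true
  j=3: true
All positions satisfy it → formula holds.

Holds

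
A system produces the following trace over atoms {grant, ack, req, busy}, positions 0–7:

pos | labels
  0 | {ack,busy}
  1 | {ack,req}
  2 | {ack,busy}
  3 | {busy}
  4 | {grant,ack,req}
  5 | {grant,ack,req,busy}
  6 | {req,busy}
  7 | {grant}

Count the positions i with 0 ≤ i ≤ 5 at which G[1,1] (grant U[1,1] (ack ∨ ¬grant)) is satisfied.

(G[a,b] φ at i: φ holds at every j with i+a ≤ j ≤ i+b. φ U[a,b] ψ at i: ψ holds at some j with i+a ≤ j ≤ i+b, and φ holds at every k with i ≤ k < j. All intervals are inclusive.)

2

Evaluate at each i in [0,5]:
  i=0: ✗ (fails at j=1)
  i=1: ✗ (fails at j=2)
  i=2: ✗ (fails at j=3)
  i=3: ✓ (all of [4,4])
  i=4: ✓ (all of [5,5])
  i=5: ✗ (fails at j=6)
Positions where it holds: {3, 4} → 2.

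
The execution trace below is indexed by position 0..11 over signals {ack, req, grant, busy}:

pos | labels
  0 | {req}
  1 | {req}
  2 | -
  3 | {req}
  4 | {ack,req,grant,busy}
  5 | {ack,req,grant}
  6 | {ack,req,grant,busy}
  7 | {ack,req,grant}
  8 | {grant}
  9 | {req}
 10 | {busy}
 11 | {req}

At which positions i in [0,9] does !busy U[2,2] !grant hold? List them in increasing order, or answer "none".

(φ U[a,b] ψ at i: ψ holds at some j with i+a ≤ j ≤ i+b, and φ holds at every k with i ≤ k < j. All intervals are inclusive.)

0, 1, 7, 8

Evaluate at each i in [0,9]:
  i=0: ✓ (rhs at j=2; lhs holds on [0,1])
  i=1: ✓ (rhs at j=3; lhs holds on [1,2])
  i=2: ✗ (no rhs in [4,4])
  i=3: ✗ (no rhs in [5,5])
  i=4: ✗ (no rhs in [6,6])
  i=5: ✗ (no rhs in [7,7])
  i=6: ✗ (no rhs in [8,8])
  i=7: ✓ (rhs at j=9; lhs holds on [7,8])
  i=8: ✓ (rhs at j=10; lhs holds on [8,9])
  i=9: ✗ (lhs fails at k=10 before rhs at j=11)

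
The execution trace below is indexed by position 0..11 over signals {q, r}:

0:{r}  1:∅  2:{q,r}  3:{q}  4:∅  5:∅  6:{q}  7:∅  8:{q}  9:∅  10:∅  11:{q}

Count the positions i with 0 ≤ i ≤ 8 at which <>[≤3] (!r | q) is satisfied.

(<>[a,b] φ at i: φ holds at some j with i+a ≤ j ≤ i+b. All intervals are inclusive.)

9

Evaluate at each i in [0,8]:
  i=0: ✓ (witness j=1)
  i=1: ✓ (witness j=1)
  i=2: ✓ (witness j=2)
  i=3: ✓ (witness j=3)
  i=4: ✓ (witness j=4)
  i=5: ✓ (witness j=5)
  i=6: ✓ (witness j=6)
  i=7: ✓ (witness j=7)
  i=8: ✓ (witness j=8)
Positions where it holds: {0, 1, 2, 3, 4, 5, 6, 7, 8} → 9.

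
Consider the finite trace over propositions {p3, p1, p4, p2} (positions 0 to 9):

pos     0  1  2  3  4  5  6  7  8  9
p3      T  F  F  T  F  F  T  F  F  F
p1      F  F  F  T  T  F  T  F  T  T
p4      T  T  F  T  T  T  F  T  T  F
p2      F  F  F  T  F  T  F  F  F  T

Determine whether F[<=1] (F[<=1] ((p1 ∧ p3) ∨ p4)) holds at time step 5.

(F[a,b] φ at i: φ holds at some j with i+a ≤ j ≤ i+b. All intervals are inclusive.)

Check F[<=1] ((p1 ∧ p3) ∨ p4) at each j in [5,6]:
  j=5: holds (witness at 5)
  j=6: holds (witness at 6)
Found at j=5 → formula holds.

Yes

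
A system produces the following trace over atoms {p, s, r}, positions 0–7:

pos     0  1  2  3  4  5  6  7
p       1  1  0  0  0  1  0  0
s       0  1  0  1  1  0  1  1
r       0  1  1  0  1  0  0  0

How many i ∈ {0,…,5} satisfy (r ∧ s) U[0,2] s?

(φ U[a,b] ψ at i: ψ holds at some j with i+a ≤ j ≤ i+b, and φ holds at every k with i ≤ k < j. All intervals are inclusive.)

Evaluate at each i in [0,5]:
  i=0: ✗ (lhs fails at k=0 before rhs at j=1)
  i=1: ✓ (rhs at j=1)
  i=2: ✗ (lhs fails at k=2 before rhs at j=3)
  i=3: ✓ (rhs at j=3)
  i=4: ✓ (rhs at j=4)
  i=5: ✗ (lhs fails at k=5 before rhs at j=6)
Positions where it holds: {1, 3, 4} → 3.

3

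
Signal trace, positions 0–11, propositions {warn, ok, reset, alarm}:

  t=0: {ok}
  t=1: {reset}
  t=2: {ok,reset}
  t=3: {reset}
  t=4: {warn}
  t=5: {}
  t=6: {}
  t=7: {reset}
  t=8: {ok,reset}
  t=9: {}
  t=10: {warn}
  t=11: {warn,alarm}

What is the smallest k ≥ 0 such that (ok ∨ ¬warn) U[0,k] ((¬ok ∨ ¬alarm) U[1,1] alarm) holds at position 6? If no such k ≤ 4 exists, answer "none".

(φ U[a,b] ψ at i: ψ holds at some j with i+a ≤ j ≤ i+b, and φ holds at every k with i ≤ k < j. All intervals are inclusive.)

Need earliest j ≥ 6 with ((¬ok ∨ ¬alarm) U[1,1] alarm), and (ok ∨ ¬warn) at every k in [6,j-1].
  j=6: rhs fails.
  j=7: rhs fails.
  j=8: rhs fails.
  j=9: rhs fails.
  j=10: rhs holds; lhs holds on [6,9]. k = 4.

4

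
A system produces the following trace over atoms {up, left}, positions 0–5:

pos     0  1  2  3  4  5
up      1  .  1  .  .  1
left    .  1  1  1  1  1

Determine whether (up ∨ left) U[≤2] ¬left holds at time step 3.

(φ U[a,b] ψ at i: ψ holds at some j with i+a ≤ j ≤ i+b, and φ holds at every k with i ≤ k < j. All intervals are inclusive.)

Need some j in [3,5] with ¬left, and (up ∨ left) at every k in [3,j-1].
  j=3: ¬left false.
  j=4: ¬left false.
  j=5: ¬left false.
No j in the window works → until fails.

No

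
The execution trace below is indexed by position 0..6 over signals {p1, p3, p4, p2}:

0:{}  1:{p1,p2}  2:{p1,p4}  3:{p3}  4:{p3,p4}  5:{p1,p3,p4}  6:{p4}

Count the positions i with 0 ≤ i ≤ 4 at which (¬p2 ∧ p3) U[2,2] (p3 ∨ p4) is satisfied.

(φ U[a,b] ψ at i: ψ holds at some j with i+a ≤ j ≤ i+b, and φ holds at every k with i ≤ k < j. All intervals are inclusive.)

2

Evaluate at each i in [0,4]:
  i=0: ✗ (lhs fails at k=0 before rhs at j=2)
  i=1: ✗ (lhs fails at k=1 before rhs at j=3)
  i=2: ✗ (lhs fails at k=2 before rhs at j=4)
  i=3: ✓ (rhs at j=5; lhs holds on [3,4])
  i=4: ✓ (rhs at j=6; lhs holds on [4,5])
Positions where it holds: {3, 4} → 2.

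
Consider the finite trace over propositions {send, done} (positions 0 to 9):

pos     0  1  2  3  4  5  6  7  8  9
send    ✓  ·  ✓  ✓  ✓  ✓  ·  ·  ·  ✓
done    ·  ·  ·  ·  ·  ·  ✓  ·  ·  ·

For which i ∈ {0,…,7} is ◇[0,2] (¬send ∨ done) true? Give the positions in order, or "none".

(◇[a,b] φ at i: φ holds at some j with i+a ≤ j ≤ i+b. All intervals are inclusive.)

Evaluate at each i in [0,7]:
  i=0: ✓ (witness j=1)
  i=1: ✓ (witness j=1)
  i=2: ✗ (none in [2,4])
  i=3: ✗ (none in [3,5])
  i=4: ✓ (witness j=6)
  i=5: ✓ (witness j=6)
  i=6: ✓ (witness j=6)
  i=7: ✓ (witness j=7)

0, 1, 4, 5, 6, 7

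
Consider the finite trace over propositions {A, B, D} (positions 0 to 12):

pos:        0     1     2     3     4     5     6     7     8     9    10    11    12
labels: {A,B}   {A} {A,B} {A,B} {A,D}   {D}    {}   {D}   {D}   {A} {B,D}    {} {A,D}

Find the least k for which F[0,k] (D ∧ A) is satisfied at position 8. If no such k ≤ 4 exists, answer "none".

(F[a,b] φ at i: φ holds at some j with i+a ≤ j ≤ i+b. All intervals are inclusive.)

Scan j = 8,9,… for (D ∧ A):
  j=8: fails
  j=9: fails
  j=10: fails
  j=11: fails
  j=12: holds
First hit at j=12, so smallest k = 12-8 = 4.

4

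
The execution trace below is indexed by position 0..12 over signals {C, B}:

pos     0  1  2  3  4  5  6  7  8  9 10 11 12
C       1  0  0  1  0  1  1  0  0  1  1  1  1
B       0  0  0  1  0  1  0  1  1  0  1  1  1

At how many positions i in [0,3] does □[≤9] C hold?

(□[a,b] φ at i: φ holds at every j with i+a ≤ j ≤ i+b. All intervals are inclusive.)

0

Evaluate at each i in [0,3]:
  i=0: ✗ (fails at j=1)
  i=1: ✗ (fails at j=1)
  i=2: ✗ (fails at j=2)
  i=3: ✗ (fails at j=4)
Positions where it holds: {} → 0.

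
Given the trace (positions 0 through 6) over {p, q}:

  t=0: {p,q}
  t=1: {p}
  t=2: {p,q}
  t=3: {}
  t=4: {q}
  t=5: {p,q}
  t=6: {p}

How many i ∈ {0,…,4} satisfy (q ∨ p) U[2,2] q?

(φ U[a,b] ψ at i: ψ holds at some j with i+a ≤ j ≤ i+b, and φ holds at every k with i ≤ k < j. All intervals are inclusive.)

Evaluate at each i in [0,4]:
  i=0: ✓ (rhs at j=2; lhs holds on [0,1])
  i=1: ✗ (no rhs in [3,3])
  i=2: ✗ (lhs fails at k=3 before rhs at j=4)
  i=3: ✗ (lhs fails at k=3 before rhs at j=5)
  i=4: ✗ (no rhs in [6,6])
Positions where it holds: {0} → 1.

1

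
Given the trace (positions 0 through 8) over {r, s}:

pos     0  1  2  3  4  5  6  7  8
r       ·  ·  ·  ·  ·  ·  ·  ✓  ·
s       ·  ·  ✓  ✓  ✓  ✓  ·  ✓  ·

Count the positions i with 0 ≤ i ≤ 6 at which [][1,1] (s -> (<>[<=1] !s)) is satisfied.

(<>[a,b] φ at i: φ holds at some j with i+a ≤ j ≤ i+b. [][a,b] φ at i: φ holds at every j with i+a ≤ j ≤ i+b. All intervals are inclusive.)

4

Evaluate at each i in [0,6]:
  i=0: ✓ (all of [1,1])
  i=1: ✗ (fails at j=2)
  i=2: ✗ (fails at j=3)
  i=3: ✗ (fails at j=4)
  i=4: ✓ (all of [5,5])
  i=5: ✓ (all of [6,6])
  i=6: ✓ (all of [7,7])
Positions where it holds: {0, 4, 5, 6} → 4.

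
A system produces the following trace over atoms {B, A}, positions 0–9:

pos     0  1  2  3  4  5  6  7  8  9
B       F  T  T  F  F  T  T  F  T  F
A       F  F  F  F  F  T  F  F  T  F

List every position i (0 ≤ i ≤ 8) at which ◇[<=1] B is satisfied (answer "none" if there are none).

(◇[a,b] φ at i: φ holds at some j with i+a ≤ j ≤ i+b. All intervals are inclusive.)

Evaluate at each i in [0,8]:
  i=0: ✓ (witness j=1)
  i=1: ✓ (witness j=1)
  i=2: ✓ (witness j=2)
  i=3: ✗ (none in [3,4])
  i=4: ✓ (witness j=5)
  i=5: ✓ (witness j=5)
  i=6: ✓ (witness j=6)
  i=7: ✓ (witness j=8)
  i=8: ✓ (witness j=8)

0, 1, 2, 4, 5, 6, 7, 8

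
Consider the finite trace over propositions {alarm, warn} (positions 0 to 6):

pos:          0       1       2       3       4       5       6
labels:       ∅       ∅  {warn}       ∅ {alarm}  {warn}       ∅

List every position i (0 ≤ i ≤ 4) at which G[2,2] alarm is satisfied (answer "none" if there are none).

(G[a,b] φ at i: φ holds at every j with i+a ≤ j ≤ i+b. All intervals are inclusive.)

Evaluate at each i in [0,4]:
  i=0: ✗ (fails at j=2)
  i=1: ✗ (fails at j=3)
  i=2: ✓ (all of [4,4])
  i=3: ✗ (fails at j=5)
  i=4: ✗ (fails at j=6)

2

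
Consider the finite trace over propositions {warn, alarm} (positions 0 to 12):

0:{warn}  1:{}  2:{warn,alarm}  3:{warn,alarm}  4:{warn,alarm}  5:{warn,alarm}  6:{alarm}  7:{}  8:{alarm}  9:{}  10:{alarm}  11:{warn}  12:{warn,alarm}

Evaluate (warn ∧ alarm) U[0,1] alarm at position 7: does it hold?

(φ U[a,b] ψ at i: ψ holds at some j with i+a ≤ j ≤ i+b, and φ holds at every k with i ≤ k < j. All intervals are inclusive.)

Need some j in [7,8] with alarm, and (warn ∧ alarm) at every k in [7,j-1].
  j=7: alarm false.
  j=8: alarm holds, but (warn ∧ alarm) fails at k=7 → not this j.
No j in the window works → until fails.

False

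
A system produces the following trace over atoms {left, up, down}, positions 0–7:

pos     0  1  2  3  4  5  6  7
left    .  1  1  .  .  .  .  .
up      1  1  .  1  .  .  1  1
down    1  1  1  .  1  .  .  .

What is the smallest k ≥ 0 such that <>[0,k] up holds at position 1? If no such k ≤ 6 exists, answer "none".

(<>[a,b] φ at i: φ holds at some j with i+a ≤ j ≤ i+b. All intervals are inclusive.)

0

Scan j = 1,2,… for up:
  j=1: holds
First hit at j=1, so smallest k = 1-1 = 0.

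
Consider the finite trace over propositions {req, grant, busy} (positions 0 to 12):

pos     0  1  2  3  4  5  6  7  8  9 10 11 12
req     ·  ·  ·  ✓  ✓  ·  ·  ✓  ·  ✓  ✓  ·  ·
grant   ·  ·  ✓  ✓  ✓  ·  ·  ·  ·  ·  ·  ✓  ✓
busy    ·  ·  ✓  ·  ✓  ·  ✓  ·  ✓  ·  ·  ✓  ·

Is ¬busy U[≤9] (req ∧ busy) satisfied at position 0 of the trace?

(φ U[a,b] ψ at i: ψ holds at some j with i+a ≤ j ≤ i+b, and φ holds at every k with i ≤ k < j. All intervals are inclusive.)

Need some j in [0,9] with (req ∧ busy), and ¬busy at every k in [0,j-1].
  j=0: (req ∧ busy) false.
  j=1: (req ∧ busy) false.
  j=2: (req ∧ busy) false.
  j=3: (req ∧ busy) false.
  j=4: (req ∧ busy) holds, but ¬busy fails at k=2 → not this j.
  j=5: (req ∧ busy) false.
  j=6: (req ∧ busy) false.
  j=7: (req ∧ busy) false.
  j=8: (req ∧ busy) false.
  j=9: (req ∧ busy) false.
No j in the window works → until fails.

No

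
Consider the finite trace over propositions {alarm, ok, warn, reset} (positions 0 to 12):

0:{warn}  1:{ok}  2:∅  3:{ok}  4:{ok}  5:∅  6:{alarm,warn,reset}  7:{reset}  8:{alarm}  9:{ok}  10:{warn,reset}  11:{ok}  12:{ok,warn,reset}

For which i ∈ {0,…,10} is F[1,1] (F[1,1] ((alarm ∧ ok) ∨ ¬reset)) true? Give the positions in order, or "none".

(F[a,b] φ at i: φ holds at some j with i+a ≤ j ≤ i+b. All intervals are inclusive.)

0, 1, 2, 3, 6, 7, 9

Evaluate at each i in [0,10]:
  i=0: ✓ (witness j=1)
  i=1: ✓ (witness j=2)
  i=2: ✓ (witness j=3)
  i=3: ✓ (witness j=4)
  i=4: ✗ (none in [5,5])
  i=5: ✗ (none in [6,6])
  i=6: ✓ (witness j=7)
  i=7: ✓ (witness j=8)
  i=8: ✗ (none in [9,9])
  i=9: ✓ (witness j=10)
  i=10: ✗ (none in [11,11])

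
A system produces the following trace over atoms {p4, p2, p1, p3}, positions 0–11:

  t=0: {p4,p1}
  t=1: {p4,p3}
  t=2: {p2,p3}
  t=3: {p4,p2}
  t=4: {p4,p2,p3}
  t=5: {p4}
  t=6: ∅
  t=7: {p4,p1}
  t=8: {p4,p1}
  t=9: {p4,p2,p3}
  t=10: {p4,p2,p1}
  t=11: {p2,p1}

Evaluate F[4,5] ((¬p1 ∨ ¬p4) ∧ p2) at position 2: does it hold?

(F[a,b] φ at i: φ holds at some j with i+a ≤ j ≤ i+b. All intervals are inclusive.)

Check ((¬p1 ∨ ¬p4) ∧ p2) at each j in [6,7]:
  j=6: false
  j=7: false
No position in the window satisfies it → formula fails.

No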